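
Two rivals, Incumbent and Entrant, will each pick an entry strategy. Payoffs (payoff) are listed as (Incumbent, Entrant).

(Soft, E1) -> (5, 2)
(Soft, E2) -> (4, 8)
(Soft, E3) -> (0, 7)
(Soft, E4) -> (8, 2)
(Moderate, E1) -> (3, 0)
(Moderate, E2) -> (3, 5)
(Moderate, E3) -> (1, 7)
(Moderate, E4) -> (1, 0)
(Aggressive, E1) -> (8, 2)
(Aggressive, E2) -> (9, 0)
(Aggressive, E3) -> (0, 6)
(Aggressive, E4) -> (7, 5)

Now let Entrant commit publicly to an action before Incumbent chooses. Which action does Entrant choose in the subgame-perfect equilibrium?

Solve by backward induction (Entrant leads).
- E1: BR = Aggressive, leader payoff 2.
- E2: BR = Aggressive, leader payoff 0.
- E3: BR = Moderate, leader payoff 7.
- E4: BR = Soft, leader payoff 2.
Among 2, 0, 7, 2, the best is 7 at E3. Subgame-perfect outcome: (Moderate, E3) with payoffs (1, 7).

E3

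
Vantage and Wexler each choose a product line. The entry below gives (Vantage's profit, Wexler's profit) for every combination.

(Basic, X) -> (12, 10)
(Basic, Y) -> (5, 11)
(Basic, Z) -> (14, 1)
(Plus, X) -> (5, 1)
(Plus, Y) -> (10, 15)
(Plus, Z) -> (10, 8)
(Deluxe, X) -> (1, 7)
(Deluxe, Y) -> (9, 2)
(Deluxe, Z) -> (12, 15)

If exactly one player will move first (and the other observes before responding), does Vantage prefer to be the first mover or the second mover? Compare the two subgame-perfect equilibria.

If Vantage leads: Wexler's best replies are Basic→Y, Plus→Y, Deluxe→Z; Vantage's induced payoffs 5, 10, 12; outcome (Deluxe, Z), payoffs (12, 15).
If Wexler leads: Vantage's best replies are X→Basic, Y→Plus, Z→Basic; Wexler's induced payoffs 10, 15, 1; outcome (Plus, Y), payoffs (10, 15).
Vantage gets 12 moving first and 10 moving second, so Vantage prefers to move first.

first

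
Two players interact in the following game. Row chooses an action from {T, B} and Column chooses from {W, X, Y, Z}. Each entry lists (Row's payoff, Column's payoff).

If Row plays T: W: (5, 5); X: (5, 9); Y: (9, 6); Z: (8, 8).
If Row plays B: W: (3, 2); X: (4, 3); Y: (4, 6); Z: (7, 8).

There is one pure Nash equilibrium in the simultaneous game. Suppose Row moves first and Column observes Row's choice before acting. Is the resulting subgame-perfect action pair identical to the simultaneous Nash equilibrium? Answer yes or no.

Column best-responds to each possible Row move:
- T: BR = X, leader payoff 5.
- B: BR = Z, leader payoff 7.
Maximizing over 5, 7, Row chooses B. Subgame-perfect outcome: (B, Z) with payoffs (7, 8).
Now find the simultaneous Nash equilibrium.
Row's best replies: W→T; X→T; Y→T; Z→T.
Column's best replies: T→X; B→Z.
Only (T, X) has each player best-responding; Nash payoffs (5, 9).
Sequential outcome (B, Z) differs from the Nash profile (T, X).

no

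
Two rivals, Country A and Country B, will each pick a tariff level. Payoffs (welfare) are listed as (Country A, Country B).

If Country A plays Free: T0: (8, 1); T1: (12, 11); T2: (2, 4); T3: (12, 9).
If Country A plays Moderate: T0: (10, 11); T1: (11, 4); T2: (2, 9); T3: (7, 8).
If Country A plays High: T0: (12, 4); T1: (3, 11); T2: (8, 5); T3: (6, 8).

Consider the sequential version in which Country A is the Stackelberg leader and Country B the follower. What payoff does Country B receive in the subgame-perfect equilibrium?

Backward induction with Country A moving first.
- Free → Country B plays T1 (best of 1, 11, 4, 9); Country A gets 12.
- Moderate → Country B plays T0 (best of 11, 4, 9, 8); Country A gets 10.
- High → Country B plays T1 (best of 4, 11, 5, 8); Country A gets 3.
Among 12, 10, 3, the best is 12 at Free. Subgame-perfect outcome: (Free, T1) with payoffs (12, 11).

11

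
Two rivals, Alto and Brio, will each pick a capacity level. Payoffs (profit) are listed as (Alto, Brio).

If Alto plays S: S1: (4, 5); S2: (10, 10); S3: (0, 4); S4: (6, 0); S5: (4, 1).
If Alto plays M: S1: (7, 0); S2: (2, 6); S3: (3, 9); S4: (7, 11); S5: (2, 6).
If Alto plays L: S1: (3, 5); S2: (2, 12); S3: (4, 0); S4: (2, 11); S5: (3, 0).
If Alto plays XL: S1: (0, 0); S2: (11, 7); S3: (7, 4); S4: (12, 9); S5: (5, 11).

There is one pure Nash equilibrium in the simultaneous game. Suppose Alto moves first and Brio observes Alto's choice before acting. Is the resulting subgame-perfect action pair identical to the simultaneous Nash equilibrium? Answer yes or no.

Solve by backward induction (Alto leads).
- S: BR = S2, leader payoff 10.
- M: BR = S4, leader payoff 7.
- L: BR = S2, leader payoff 2.
- XL: BR = S5, leader payoff 5.
Among 10, 7, 2, 5, the best is 10 at S. Subgame-perfect outcome: (S, S2) with payoffs (10, 10).
For the simultaneous game, intersect best replies.
Alto's best replies: S1→M; S2→XL; S3→XL; S4→XL; S5→XL.
Brio's best replies: S→S2; M→S4; L→S2; XL→S5.
The unique mutual best reply is (XL, S5), giving (5, 11).
Sequential outcome (S, S2) differs from the Nash profile (XL, S5).

no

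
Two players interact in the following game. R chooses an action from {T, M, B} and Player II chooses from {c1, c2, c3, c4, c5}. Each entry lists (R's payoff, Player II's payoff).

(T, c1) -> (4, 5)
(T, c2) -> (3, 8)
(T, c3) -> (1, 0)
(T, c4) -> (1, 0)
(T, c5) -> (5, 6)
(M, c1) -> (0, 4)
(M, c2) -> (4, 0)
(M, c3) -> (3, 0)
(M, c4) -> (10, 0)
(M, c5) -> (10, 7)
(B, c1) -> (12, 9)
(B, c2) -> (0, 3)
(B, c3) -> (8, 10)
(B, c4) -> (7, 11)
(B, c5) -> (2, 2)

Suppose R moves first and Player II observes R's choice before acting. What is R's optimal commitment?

Backward induction with R moving first.
- T: BR = c2, leader payoff 3.
- M: BR = c5, leader payoff 10.
- B: BR = c4, leader payoff 7.
R's induced payoffs are 3, 10, 7, so R commits to M. Subgame-perfect outcome: (M, c5) with payoffs (10, 7).

M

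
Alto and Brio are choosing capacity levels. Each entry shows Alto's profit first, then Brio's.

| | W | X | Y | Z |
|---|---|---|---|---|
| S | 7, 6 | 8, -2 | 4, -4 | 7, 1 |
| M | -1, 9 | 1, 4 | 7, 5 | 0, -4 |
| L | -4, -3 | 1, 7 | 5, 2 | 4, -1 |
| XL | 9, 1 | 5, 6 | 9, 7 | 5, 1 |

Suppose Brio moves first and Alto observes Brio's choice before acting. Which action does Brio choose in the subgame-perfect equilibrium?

Y

Solve by backward induction (Brio leads).
- W: BR = XL, leader payoff 1.
- X: BR = S, leader payoff -2.
- Y: BR = XL, leader payoff 7.
- Z: BR = S, leader payoff 1.
Brio's induced payoffs are 1, -2, 7, 1, so Brio commits to Y. Subgame-perfect outcome: (XL, Y) with payoffs (9, 7).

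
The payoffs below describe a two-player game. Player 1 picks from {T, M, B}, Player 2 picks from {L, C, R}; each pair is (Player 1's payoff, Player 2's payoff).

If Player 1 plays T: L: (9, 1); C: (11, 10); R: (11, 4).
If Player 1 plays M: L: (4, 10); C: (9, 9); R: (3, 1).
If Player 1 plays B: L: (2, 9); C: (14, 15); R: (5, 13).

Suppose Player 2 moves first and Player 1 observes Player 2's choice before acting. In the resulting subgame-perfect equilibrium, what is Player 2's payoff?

Backward induction with Player 2 moving first.
- L → Player 1 plays T (best of 9, 4, 2); Player 2 gets 1.
- C → Player 1 plays B (best of 11, 9, 14); Player 2 gets 15.
- R → Player 1 plays T (best of 11, 3, 5); Player 2 gets 4.
Among 1, 15, 4, the best is 15 at C. Subgame-perfect outcome: (B, C) with payoffs (14, 15).

15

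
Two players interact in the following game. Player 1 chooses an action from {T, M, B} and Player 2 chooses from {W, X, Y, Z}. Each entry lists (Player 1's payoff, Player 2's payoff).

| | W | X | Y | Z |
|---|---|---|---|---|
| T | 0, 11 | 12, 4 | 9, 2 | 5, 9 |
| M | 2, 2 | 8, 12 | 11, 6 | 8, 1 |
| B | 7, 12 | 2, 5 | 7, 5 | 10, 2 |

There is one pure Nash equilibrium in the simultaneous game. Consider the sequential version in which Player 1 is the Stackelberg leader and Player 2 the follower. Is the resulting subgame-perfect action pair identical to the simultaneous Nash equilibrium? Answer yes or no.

Work backward from Player 2's decision.
- T: Player 2 compares 11, 4, 2, 9 and picks W; Player 1 would get 0.
- M: Player 2 compares 2, 12, 6, 1 and picks X; Player 1 would get 8.
- B: Player 2 compares 12, 5, 5, 2 and picks W; Player 1 would get 7.
Maximizing over 0, 8, 7, Player 1 chooses M. Subgame-perfect outcome: (M, X) with payoffs (8, 12).
Under simultaneous play:
Player 1's best replies: W→B; X→T; Y→M; Z→B.
Player 2's best replies: T→W; M→X; B→W.
Only (B, W) has each player best-responding; Nash payoffs (7, 12).
Sequential outcome (M, X) differs from the Nash profile (B, W).

no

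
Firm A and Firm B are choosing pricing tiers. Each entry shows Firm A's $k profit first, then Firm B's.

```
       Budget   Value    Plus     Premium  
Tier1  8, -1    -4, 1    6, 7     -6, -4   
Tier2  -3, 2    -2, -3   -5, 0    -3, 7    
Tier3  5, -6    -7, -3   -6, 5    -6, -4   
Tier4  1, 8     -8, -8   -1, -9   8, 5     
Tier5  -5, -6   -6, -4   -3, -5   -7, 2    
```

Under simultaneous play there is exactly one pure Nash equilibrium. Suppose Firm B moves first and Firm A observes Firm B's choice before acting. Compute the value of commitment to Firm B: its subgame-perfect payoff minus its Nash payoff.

0

Firm A best-responds to each possible Firm B move:
- Budget: BR = Tier1, leader payoff -1.
- Value: BR = Tier2, leader payoff -3.
- Plus: BR = Tier1, leader payoff 7.
- Premium: BR = Tier4, leader payoff 5.
Among -1, -3, 7, 5, the best is 7 at Plus. Subgame-perfect outcome: (Tier1, Plus) with payoffs (6, 7).
Now find the simultaneous Nash equilibrium.
Firm A's best replies: Budget→Tier1; Value→Tier2; Plus→Tier1; Premium→Tier4.
Firm B's best replies: Tier1→Plus; Tier2→Premium; Tier3→Plus; Tier4→Budget; Tier5→Premium.
The unique mutual best reply is (Tier1, Plus), giving (6, 7).
Firm B's commitment gain: 7 − 7 = 0.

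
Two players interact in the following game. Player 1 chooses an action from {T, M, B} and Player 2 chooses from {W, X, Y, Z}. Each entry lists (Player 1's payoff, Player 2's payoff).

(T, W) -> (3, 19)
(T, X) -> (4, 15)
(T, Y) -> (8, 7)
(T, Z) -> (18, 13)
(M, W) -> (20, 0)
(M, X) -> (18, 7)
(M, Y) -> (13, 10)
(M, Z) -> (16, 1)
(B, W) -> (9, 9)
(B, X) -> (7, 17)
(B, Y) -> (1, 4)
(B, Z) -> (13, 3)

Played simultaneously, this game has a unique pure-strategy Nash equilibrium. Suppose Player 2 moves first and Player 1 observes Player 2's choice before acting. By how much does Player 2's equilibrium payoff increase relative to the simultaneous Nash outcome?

Player 1 best-responds to each possible Player 2 move:
- W: BR = M, leader payoff 0.
- X: BR = M, leader payoff 7.
- Y: BR = M, leader payoff 10.
- Z: BR = T, leader payoff 13.
Player 2's induced payoffs are 0, 7, 10, 13, so Player 2 commits to Z. Subgame-perfect outcome: (T, Z) with payoffs (18, 13).
Now find the simultaneous Nash equilibrium.
Player 1's best replies: W→M; X→M; Y→M; Z→T.
Player 2's best replies: T→W; M→Y; B→X.
Only (M, Y) has each player best-responding; Nash payoffs (13, 10).
Player 2's commitment gain: 13 − 10 = 3.

3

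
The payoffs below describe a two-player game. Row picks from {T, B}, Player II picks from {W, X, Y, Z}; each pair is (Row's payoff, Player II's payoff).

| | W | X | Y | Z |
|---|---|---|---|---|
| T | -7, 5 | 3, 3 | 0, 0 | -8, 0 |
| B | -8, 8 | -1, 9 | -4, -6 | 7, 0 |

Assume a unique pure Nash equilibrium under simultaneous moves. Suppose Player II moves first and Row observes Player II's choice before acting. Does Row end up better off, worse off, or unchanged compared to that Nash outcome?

Row best-responds to each possible Player II move:
- W: Row compares -7, -8 and picks T; Player II would get 5.
- X: Row compares 3, -1 and picks T; Player II would get 3.
- Y: Row compares 0, -4 and picks T; Player II would get 0.
- Z: Row compares -8, 7 and picks B; Player II would get 0.
Among 5, 3, 0, 0, the best is 5 at W. Subgame-perfect outcome: (T, W) with payoffs (-7, 5).
Now find the simultaneous Nash equilibrium.
Row's best replies: W→T; X→T; Y→T; Z→B.
Player II's best replies: T→W; B→X.
The unique mutual best reply is (T, W), giving (-7, 5).
Row earns -7 sequentially versus -7 at the Nash outcome: unchanged.

unchanged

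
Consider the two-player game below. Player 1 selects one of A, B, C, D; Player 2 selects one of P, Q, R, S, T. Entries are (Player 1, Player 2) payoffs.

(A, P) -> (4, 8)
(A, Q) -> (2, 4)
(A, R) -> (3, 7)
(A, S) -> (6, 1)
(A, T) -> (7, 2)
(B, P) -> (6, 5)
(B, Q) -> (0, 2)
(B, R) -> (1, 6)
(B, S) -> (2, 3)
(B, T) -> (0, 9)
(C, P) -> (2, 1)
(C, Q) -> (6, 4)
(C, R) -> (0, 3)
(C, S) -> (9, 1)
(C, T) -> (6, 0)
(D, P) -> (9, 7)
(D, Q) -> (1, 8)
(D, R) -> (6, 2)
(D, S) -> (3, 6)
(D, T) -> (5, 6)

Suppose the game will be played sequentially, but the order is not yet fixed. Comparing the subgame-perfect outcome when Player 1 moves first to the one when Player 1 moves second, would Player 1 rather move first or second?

If Player 1 leads: Player 2's best replies are A→P, B→T, C→Q, D→Q; Player 1's induced payoffs 4, 0, 6, 1; outcome (C, Q), payoffs (6, 4).
If Player 2 leads: Player 1's best replies are P→D, Q→C, R→D, S→C, T→A; Player 2's induced payoffs 7, 4, 2, 1, 2; outcome (D, P), payoffs (9, 7).
Player 1 gets 6 moving first and 9 moving second, so Player 1 prefers to move second.

second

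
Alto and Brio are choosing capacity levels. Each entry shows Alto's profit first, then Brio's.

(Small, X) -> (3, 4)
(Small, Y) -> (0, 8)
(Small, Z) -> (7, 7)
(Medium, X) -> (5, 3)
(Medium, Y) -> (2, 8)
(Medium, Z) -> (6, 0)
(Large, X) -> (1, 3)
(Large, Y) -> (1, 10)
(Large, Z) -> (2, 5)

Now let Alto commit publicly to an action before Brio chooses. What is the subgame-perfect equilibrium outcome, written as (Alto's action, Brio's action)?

(Medium, Y)

Work backward from Brio's decision.
- Small: Brio compares 4, 8, 7 and picks Y; Alto would get 0.
- Medium: Brio compares 3, 8, 0 and picks Y; Alto would get 2.
- Large: Brio compares 3, 10, 5 and picks Y; Alto would get 1.
Maximizing over 0, 2, 1, Alto chooses Medium. Subgame-perfect outcome: (Medium, Y) with payoffs (2, 8).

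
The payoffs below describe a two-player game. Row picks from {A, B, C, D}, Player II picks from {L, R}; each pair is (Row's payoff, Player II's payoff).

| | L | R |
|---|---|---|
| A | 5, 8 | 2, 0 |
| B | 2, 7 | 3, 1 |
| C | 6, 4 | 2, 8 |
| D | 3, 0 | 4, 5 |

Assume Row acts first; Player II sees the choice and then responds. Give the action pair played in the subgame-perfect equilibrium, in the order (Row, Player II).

(A, L)

Work backward from Player II's decision.
- A → Player II plays L (best of 8, 0); Row gets 5.
- B → Player II plays L (best of 7, 1); Row gets 2.
- C → Player II plays R (best of 4, 8); Row gets 2.
- D → Player II plays R (best of 0, 5); Row gets 4.
Maximizing over 5, 2, 2, 4, Row chooses A. Subgame-perfect outcome: (A, L) with payoffs (5, 8).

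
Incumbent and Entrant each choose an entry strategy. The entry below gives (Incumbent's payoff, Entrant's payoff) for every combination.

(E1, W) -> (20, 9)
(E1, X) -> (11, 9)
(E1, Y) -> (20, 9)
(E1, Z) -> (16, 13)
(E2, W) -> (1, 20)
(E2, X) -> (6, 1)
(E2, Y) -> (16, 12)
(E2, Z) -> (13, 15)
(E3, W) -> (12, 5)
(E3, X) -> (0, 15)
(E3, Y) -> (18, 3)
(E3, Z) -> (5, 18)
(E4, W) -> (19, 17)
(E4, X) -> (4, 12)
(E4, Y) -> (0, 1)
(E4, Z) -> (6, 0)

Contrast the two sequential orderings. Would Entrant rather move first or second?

second

If Incumbent leads: Entrant's best replies are E1→Z, E2→W, E3→Z, E4→W; Incumbent's induced payoffs 16, 1, 5, 19; outcome (E4, W), payoffs (19, 17).
If Entrant leads: Incumbent's best replies are W→E1, X→E1, Y→E1, Z→E1; Entrant's induced payoffs 9, 9, 9, 13; outcome (E1, Z), payoffs (16, 13).
Entrant gets 13 moving first and 17 moving second, so Entrant prefers to move second.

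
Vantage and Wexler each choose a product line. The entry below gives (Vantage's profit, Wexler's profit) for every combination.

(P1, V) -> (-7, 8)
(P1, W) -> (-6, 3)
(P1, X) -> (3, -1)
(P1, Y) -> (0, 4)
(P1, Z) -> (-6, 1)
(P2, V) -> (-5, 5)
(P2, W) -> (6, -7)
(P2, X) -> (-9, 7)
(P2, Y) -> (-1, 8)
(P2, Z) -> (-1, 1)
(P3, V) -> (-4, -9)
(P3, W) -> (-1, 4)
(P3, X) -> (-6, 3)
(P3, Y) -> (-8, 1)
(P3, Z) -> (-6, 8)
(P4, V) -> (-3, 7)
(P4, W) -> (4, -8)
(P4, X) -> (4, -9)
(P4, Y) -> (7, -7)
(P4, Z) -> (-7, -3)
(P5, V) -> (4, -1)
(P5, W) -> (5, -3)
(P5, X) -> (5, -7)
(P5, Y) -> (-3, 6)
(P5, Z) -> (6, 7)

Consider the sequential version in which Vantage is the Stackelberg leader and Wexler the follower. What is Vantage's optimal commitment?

Backward induction with Vantage moving first.
- P1 → Wexler plays V (best of 8, 3, -1, 4, 1); Vantage gets -7.
- P2 → Wexler plays Y (best of 5, -7, 7, 8, 1); Vantage gets -1.
- P3 → Wexler plays Z (best of -9, 4, 3, 1, 8); Vantage gets -6.
- P4 → Wexler plays V (best of 7, -8, -9, -7, -3); Vantage gets -3.
- P5 → Wexler plays Z (best of -1, -3, -7, 6, 7); Vantage gets 6.
Vantage's induced payoffs are -7, -1, -6, -3, 6, so Vantage commits to P5. Subgame-perfect outcome: (P5, Z) with payoffs (6, 7).

P5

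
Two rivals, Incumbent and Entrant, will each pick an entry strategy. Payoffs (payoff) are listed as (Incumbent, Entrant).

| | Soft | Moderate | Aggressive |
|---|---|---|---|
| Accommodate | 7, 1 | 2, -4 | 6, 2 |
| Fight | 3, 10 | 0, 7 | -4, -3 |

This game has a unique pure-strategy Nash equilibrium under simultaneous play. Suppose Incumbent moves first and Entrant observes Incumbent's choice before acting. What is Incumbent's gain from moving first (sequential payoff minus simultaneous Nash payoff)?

0

Solve by backward induction (Incumbent leads).
- Accommodate: Entrant compares 1, -4, 2 and picks Aggressive; Incumbent would get 6.
- Fight: Entrant compares 10, 7, -3 and picks Soft; Incumbent would get 3.
Among 6, 3, the best is 6 at Accommodate. Subgame-perfect outcome: (Accommodate, Aggressive) with payoffs (6, 2).
Now find the simultaneous Nash equilibrium.
Incumbent's best replies: Soft→Accommodate; Moderate→Accommodate; Aggressive→Accommodate.
Entrant's best replies: Accommodate→Aggressive; Fight→Soft.
The unique mutual best reply is (Accommodate, Aggressive), giving (6, 2).
Incumbent's commitment gain: 6 − 6 = 0.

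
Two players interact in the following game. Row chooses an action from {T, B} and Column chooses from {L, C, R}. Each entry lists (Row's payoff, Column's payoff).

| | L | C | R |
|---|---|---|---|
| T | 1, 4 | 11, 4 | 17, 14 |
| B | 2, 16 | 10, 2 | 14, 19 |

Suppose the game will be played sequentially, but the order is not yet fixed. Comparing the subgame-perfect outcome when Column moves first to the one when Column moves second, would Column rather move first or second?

first

If Row leads: Column's best replies are T→R, B→R; Row's induced payoffs 17, 14; outcome (T, R), payoffs (17, 14).
If Column leads: Row's best replies are L→B, C→T, R→T; Column's induced payoffs 16, 4, 14; outcome (B, L), payoffs (2, 16).
Column gets 16 moving first and 14 moving second, so Column prefers to move first.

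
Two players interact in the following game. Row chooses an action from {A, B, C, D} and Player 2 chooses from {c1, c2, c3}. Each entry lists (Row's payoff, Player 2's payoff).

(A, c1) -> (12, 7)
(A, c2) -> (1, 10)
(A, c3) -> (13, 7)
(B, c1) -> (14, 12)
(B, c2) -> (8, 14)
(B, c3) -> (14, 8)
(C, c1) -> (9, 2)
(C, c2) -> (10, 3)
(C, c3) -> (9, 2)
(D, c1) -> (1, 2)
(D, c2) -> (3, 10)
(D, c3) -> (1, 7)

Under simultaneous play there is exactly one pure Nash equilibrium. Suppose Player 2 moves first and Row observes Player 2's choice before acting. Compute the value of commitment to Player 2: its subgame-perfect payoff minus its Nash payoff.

9

Solve by backward induction (Player 2 leads).
- c1: BR = B, leader payoff 12.
- c2: BR = C, leader payoff 3.
- c3: BR = B, leader payoff 8.
Among 12, 3, 8, the best is 12 at c1. Subgame-perfect outcome: (B, c1) with payoffs (14, 12).
Under simultaneous play:
Row's best replies: c1→B; c2→C; c3→B.
Player 2's best replies: A→c2; B→c2; C→c2; D→c2.
The unique mutual best reply is (C, c2), giving (10, 3).
Player 2's commitment gain: 12 − 3 = 9.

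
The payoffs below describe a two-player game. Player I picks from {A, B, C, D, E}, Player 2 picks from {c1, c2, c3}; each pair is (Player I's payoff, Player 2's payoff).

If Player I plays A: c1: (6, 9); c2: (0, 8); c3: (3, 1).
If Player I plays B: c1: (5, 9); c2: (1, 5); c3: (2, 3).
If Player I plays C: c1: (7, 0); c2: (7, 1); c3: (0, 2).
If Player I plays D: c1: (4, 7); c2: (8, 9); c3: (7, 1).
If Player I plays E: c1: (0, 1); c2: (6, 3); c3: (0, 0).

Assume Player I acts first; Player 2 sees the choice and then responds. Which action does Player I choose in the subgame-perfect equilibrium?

D

Work backward from Player 2's decision.
- A: BR = c1, leader payoff 6.
- B: BR = c1, leader payoff 5.
- C: BR = c3, leader payoff 0.
- D: BR = c2, leader payoff 8.
- E: BR = c2, leader payoff 6.
Player I's induced payoffs are 6, 5, 0, 8, 6, so Player I commits to D. Subgame-perfect outcome: (D, c2) with payoffs (8, 9).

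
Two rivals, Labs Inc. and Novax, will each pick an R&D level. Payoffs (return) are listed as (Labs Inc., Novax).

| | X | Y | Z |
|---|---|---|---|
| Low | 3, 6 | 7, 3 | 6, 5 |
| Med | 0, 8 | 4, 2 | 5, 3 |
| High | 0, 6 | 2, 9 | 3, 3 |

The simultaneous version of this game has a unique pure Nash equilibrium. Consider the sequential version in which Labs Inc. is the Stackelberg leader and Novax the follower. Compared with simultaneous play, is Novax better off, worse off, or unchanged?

unchanged

Backward induction with Labs Inc. moving first.
- Low → Novax plays X (best of 6, 3, 5); Labs Inc. gets 3.
- Med → Novax plays X (best of 8, 2, 3); Labs Inc. gets 0.
- High → Novax plays Y (best of 6, 9, 3); Labs Inc. gets 2.
Maximizing over 3, 0, 2, Labs Inc. chooses Low. Subgame-perfect outcome: (Low, X) with payoffs (3, 6).
For the simultaneous game, intersect best replies.
Labs Inc.'s best replies: X→Low; Y→Low; Z→Low.
Novax's best replies: Low→X; Med→X; High→Y.
The unique mutual best reply is (Low, X), giving (3, 6).
Novax earns 6 sequentially versus 6 at the Nash outcome: unchanged.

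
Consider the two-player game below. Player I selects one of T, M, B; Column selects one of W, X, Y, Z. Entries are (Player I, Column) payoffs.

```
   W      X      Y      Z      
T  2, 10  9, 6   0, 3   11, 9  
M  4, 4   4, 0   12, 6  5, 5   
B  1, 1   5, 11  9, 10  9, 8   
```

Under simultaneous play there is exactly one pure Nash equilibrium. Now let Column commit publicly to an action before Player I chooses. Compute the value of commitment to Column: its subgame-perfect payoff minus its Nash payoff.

3

Backward induction with Column moving first.
- W: BR = M, leader payoff 4.
- X: BR = T, leader payoff 6.
- Y: BR = M, leader payoff 6.
- Z: BR = T, leader payoff 9.
Among 4, 6, 6, 9, the best is 9 at Z. Subgame-perfect outcome: (T, Z) with payoffs (11, 9).
Under simultaneous play:
Player I's best replies: W→M; X→T; Y→M; Z→T.
Column's best replies: T→W; M→Y; B→X.
The unique mutual best reply is (M, Y), giving (12, 6).
Column's commitment gain: 9 − 6 = 3.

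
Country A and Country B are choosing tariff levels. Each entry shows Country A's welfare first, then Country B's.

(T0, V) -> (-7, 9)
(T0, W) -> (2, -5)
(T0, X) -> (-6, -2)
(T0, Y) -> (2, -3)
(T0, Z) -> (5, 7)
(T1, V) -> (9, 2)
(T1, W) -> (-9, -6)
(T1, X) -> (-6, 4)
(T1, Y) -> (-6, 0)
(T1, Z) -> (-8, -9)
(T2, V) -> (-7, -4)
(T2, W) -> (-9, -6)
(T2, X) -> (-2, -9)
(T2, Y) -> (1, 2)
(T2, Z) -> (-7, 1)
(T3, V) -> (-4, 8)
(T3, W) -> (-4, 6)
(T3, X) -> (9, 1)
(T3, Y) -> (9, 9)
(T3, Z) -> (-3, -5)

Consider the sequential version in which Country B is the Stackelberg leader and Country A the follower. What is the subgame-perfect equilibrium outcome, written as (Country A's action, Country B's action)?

Country A best-responds to each possible Country B move:
- V: BR = T1, leader payoff 2.
- W: BR = T0, leader payoff -5.
- X: BR = T3, leader payoff 1.
- Y: BR = T3, leader payoff 9.
- Z: BR = T0, leader payoff 7.
Country B's induced payoffs are 2, -5, 1, 9, 7, so Country B commits to Y. Subgame-perfect outcome: (T3, Y) with payoffs (9, 9).

(T3, Y)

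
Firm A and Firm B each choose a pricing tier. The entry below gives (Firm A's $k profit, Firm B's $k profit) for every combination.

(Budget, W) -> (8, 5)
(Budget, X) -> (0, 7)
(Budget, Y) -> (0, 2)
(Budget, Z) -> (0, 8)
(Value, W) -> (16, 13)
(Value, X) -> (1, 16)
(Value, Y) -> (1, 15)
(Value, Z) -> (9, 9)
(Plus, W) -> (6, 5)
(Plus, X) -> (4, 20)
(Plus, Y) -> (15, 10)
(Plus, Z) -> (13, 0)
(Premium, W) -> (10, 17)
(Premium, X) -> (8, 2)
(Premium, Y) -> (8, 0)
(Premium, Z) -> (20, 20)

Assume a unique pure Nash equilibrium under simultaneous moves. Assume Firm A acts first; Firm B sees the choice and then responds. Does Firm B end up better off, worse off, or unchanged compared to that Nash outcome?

Backward induction with Firm A moving first.
- Budget → Firm B plays Z (best of 5, 7, 2, 8); Firm A gets 0.
- Value → Firm B plays X (best of 13, 16, 15, 9); Firm A gets 1.
- Plus → Firm B plays X (best of 5, 20, 10, 0); Firm A gets 4.
- Premium → Firm B plays Z (best of 17, 2, 0, 20); Firm A gets 20.
Among 0, 1, 4, 20, the best is 20 at Premium. Subgame-perfect outcome: (Premium, Z) with payoffs (20, 20).
Now find the simultaneous Nash equilibrium.
Firm A's best replies: W→Value; X→Premium; Y→Plus; Z→Premium.
Firm B's best replies: Budget→Z; Value→X; Plus→X; Premium→Z.
Only (Premium, Z) has each player best-responding; Nash payoffs (20, 20).
Firm B earns 20 sequentially versus 20 at the Nash outcome: unchanged.

unchanged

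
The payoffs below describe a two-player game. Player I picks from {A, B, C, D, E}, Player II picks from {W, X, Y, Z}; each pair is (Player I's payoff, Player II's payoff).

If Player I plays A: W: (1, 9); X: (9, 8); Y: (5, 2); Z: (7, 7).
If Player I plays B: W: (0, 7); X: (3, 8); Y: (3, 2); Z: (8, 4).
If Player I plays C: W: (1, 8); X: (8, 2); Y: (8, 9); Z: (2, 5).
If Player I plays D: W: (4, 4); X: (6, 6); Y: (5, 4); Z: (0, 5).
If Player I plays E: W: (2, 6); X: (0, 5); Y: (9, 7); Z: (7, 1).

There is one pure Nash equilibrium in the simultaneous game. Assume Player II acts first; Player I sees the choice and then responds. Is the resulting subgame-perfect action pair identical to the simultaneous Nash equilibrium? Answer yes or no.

no

Player I best-responds to each possible Player II move:
- W → Player I plays D (best of 1, 0, 1, 4, 2); Player II gets 4.
- X → Player I plays A (best of 9, 3, 8, 6, 0); Player II gets 8.
- Y → Player I plays E (best of 5, 3, 8, 5, 9); Player II gets 7.
- Z → Player I plays B (best of 7, 8, 2, 0, 7); Player II gets 4.
Among 4, 8, 7, 4, the best is 8 at X. Subgame-perfect outcome: (A, X) with payoffs (9, 8).
Now find the simultaneous Nash equilibrium.
Player I's best replies: W→D; X→A; Y→E; Z→B.
Player II's best replies: A→W; B→X; C→Y; D→X; E→Y.
The unique mutual best reply is (E, Y), giving (9, 7).
Sequential outcome (A, X) differs from the Nash profile (E, Y).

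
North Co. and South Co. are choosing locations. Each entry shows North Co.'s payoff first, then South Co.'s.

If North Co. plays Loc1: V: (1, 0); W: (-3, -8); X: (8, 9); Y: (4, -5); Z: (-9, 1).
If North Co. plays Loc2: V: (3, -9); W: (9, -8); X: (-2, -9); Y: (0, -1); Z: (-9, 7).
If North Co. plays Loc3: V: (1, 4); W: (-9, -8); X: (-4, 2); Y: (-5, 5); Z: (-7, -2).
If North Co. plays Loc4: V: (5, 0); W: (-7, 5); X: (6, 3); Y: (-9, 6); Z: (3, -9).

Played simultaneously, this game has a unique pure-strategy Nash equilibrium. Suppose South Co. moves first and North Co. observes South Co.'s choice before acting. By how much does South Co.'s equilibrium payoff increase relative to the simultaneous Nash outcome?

0

Solve by backward induction (South Co. leads).
- V → North Co. plays Loc4 (best of 1, 3, 1, 5); South Co. gets 0.
- W → North Co. plays Loc2 (best of -3, 9, -9, -7); South Co. gets -8.
- X → North Co. plays Loc1 (best of 8, -2, -4, 6); South Co. gets 9.
- Y → North Co. plays Loc1 (best of 4, 0, -5, -9); South Co. gets -5.
- Z → North Co. plays Loc4 (best of -9, -9, -7, 3); South Co. gets -9.
Maximizing over 0, -8, 9, -5, -9, South Co. chooses X. Subgame-perfect outcome: (Loc1, X) with payoffs (8, 9).
Now find the simultaneous Nash equilibrium.
North Co.'s best replies: V→Loc4; W→Loc2; X→Loc1; Y→Loc1; Z→Loc4.
South Co.'s best replies: Loc1→X; Loc2→Z; Loc3→Y; Loc4→Y.
The unique mutual best reply is (Loc1, X), giving (8, 9).
South Co.'s commitment gain: 9 − 9 = 0.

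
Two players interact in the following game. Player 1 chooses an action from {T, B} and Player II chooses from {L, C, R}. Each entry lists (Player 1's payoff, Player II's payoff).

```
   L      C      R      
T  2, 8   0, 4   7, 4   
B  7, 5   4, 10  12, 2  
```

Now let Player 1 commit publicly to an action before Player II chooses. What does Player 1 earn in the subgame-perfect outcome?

4

Player II best-responds to each possible Player 1 move:
- T: BR = L, leader payoff 2.
- B: BR = C, leader payoff 4.
Player 1's induced payoffs are 2, 4, so Player 1 commits to B. Subgame-perfect outcome: (B, C) with payoffs (4, 10).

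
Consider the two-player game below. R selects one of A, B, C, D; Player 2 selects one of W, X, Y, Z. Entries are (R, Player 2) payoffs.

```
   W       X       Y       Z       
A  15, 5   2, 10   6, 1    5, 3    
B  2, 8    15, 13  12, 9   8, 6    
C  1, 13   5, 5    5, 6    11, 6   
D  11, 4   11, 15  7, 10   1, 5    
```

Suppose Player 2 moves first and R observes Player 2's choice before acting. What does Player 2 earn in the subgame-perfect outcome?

Work backward from R's decision.
- W → R plays A (best of 15, 2, 1, 11); Player 2 gets 5.
- X → R plays B (best of 2, 15, 5, 11); Player 2 gets 13.
- Y → R plays B (best of 6, 12, 5, 7); Player 2 gets 9.
- Z → R plays C (best of 5, 8, 11, 1); Player 2 gets 6.
Player 2's induced payoffs are 5, 13, 9, 6, so Player 2 commits to X. Subgame-perfect outcome: (B, X) with payoffs (15, 13).

13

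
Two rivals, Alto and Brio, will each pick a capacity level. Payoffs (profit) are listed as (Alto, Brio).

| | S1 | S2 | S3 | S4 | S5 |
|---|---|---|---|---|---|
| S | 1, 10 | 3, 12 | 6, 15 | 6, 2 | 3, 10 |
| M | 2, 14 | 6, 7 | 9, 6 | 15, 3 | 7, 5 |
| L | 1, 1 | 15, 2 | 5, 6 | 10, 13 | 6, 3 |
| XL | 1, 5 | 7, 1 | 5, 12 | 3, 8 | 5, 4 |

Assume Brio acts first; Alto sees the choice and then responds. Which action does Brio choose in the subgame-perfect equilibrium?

Work backward from Alto's decision.
- S1: BR = M, leader payoff 14.
- S2: BR = L, leader payoff 2.
- S3: BR = M, leader payoff 6.
- S4: BR = M, leader payoff 3.
- S5: BR = M, leader payoff 5.
Maximizing over 14, 2, 6, 3, 5, Brio chooses S1. Subgame-perfect outcome: (M, S1) with payoffs (2, 14).

S1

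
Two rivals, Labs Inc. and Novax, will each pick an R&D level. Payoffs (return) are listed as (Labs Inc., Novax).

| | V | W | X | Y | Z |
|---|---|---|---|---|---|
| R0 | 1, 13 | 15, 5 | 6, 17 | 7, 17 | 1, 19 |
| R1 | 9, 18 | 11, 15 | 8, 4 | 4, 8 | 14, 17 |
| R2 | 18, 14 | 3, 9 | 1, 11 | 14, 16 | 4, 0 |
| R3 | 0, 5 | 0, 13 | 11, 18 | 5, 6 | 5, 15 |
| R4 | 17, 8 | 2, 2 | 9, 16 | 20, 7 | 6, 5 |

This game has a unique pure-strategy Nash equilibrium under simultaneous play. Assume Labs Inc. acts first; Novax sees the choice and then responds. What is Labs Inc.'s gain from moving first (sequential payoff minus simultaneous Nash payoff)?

3

Backward induction with Labs Inc. moving first.
- R0 → Novax plays Z (best of 13, 5, 17, 17, 19); Labs Inc. gets 1.
- R1 → Novax plays V (best of 18, 15, 4, 8, 17); Labs Inc. gets 9.
- R2 → Novax plays Y (best of 14, 9, 11, 16, 0); Labs Inc. gets 14.
- R3 → Novax plays X (best of 5, 13, 18, 6, 15); Labs Inc. gets 11.
- R4 → Novax plays X (best of 8, 2, 16, 7, 5); Labs Inc. gets 9.
Maximizing over 1, 9, 14, 11, 9, Labs Inc. chooses R2. Subgame-perfect outcome: (R2, Y) with payoffs (14, 16).
For the simultaneous game, intersect best replies.
Labs Inc.'s best replies: V→R2; W→R0; X→R3; Y→R4; Z→R1.
Novax's best replies: R0→Z; R1→V; R2→Y; R3→X; R4→X.
Only (R3, X) has each player best-responding; Nash payoffs (11, 18).
Labs Inc.'s commitment gain: 14 − 11 = 3.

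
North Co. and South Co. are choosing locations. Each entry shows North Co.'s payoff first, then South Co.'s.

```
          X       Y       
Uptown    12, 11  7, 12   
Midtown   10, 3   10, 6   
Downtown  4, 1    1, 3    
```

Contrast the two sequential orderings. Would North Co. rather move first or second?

If North Co. leads: South Co.'s best replies are Uptown→Y, Midtown→Y, Downtown→Y; North Co.'s induced payoffs 7, 10, 1; outcome (Midtown, Y), payoffs (10, 6).
If South Co. leads: North Co.'s best replies are X→Uptown, Y→Midtown; South Co.'s induced payoffs 11, 6; outcome (Uptown, X), payoffs (12, 11).
North Co. gets 10 moving first and 12 moving second, so North Co. prefers to move second.

second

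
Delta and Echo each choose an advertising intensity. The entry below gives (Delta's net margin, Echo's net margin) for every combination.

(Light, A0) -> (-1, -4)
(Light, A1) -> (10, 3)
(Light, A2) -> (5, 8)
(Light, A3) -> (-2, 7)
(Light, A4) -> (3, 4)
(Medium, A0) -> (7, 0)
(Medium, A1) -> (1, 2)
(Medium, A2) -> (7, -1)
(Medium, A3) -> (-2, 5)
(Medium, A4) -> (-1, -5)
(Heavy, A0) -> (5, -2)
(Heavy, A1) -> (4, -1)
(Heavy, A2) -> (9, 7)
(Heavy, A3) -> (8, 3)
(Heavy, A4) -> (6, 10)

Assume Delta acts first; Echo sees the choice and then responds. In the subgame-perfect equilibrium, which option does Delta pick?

Heavy

Echo best-responds to each possible Delta move:
- Light: Echo compares -4, 3, 8, 7, 4 and picks A2; Delta would get 5.
- Medium: Echo compares 0, 2, -1, 5, -5 and picks A3; Delta would get -2.
- Heavy: Echo compares -2, -1, 7, 3, 10 and picks A4; Delta would get 6.
Among 5, -2, 6, the best is 6 at Heavy. Subgame-perfect outcome: (Heavy, A4) with payoffs (6, 10).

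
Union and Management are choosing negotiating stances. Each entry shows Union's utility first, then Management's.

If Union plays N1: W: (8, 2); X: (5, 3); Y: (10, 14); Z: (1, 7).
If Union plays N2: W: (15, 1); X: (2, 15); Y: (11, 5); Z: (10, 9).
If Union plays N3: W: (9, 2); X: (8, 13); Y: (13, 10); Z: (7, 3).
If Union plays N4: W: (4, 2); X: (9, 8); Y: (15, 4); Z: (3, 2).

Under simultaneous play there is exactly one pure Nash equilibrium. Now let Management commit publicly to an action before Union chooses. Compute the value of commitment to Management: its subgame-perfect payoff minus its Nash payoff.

1

Backward induction with Management moving first.
- W: BR = N2, leader payoff 1.
- X: BR = N4, leader payoff 8.
- Y: BR = N4, leader payoff 4.
- Z: BR = N2, leader payoff 9.
Among 1, 8, 4, 9, the best is 9 at Z. Subgame-perfect outcome: (N2, Z) with payoffs (10, 9).
Now find the simultaneous Nash equilibrium.
Union's best replies: W→N2; X→N4; Y→N4; Z→N2.
Management's best replies: N1→Y; N2→X; N3→X; N4→X.
The unique mutual best reply is (N4, X), giving (9, 8).
Management's commitment gain: 9 − 8 = 1.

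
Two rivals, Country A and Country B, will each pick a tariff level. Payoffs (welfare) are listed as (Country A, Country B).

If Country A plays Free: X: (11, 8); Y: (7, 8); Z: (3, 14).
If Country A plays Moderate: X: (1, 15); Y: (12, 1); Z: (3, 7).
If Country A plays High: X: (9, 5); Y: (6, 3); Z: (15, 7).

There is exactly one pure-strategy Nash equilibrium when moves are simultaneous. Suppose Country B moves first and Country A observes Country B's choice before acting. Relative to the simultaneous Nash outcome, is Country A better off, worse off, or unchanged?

Backward induction with Country B moving first.
- X: Country A compares 11, 1, 9 and picks Free; Country B would get 8.
- Y: Country A compares 7, 12, 6 and picks Moderate; Country B would get 1.
- Z: Country A compares 3, 3, 15 and picks High; Country B would get 7.
Among 8, 1, 7, the best is 8 at X. Subgame-perfect outcome: (Free, X) with payoffs (11, 8).
For the simultaneous game, intersect best replies.
Country A's best replies: X→Free; Y→Moderate; Z→High.
Country B's best replies: Free→Z; Moderate→X; High→Z.
The unique mutual best reply is (High, Z), giving (15, 7).
Country A earns 11 sequentially versus 15 at the Nash outcome: worse off.

worse off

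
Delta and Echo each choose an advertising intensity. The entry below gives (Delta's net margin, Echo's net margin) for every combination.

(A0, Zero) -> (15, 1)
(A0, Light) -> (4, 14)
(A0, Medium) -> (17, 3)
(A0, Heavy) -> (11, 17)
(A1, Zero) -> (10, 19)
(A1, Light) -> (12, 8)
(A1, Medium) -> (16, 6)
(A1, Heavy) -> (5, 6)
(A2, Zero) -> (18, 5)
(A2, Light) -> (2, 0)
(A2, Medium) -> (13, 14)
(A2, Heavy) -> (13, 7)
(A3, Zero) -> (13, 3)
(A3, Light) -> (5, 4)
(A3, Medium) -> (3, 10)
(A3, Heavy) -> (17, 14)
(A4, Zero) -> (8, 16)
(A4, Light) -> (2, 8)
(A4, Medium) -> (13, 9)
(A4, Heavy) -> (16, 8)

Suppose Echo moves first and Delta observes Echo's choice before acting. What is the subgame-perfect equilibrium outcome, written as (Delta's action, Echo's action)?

Delta best-responds to each possible Echo move:
- Zero → Delta plays A2 (best of 15, 10, 18, 13, 8); Echo gets 5.
- Light → Delta plays A1 (best of 4, 12, 2, 5, 2); Echo gets 8.
- Medium → Delta plays A0 (best of 17, 16, 13, 3, 13); Echo gets 3.
- Heavy → Delta plays A3 (best of 11, 5, 13, 17, 16); Echo gets 14.
Among 5, 8, 3, 14, the best is 14 at Heavy. Subgame-perfect outcome: (A3, Heavy) with payoffs (17, 14).

(A3, Heavy)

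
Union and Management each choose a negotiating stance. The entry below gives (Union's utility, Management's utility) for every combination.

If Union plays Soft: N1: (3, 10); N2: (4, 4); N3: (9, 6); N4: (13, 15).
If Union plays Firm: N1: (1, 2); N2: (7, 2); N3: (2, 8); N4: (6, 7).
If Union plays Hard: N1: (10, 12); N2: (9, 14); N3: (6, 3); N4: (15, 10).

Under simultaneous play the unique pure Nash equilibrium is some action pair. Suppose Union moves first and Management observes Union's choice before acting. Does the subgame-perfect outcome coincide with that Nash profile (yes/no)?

Backward induction with Union moving first.
- Soft: Management compares 10, 4, 6, 15 and picks N4; Union would get 13.
- Firm: Management compares 2, 2, 8, 7 and picks N3; Union would get 2.
- Hard: Management compares 12, 14, 3, 10 and picks N2; Union would get 9.
Union's induced payoffs are 13, 2, 9, so Union commits to Soft. Subgame-perfect outcome: (Soft, N4) with payoffs (13, 15).
Under simultaneous play:
Union's best replies: N1→Hard; N2→Hard; N3→Soft; N4→Hard.
Management's best replies: Soft→N4; Firm→N3; Hard→N2.
The unique mutual best reply is (Hard, N2), giving (9, 14).
Sequential outcome (Soft, N4) differs from the Nash profile (Hard, N2).

no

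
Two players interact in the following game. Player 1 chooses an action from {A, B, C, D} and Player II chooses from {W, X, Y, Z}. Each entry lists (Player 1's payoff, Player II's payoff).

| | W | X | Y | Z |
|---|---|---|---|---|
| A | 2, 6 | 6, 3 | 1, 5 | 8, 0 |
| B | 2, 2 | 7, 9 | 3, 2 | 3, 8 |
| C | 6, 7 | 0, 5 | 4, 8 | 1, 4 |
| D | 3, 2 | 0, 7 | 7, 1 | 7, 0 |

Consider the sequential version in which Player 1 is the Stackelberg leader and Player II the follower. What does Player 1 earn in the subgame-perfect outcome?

Player II best-responds to each possible Player 1 move:
- A: BR = W, leader payoff 2.
- B: BR = X, leader payoff 7.
- C: BR = Y, leader payoff 4.
- D: BR = X, leader payoff 0.
Among 2, 7, 4, 0, the best is 7 at B. Subgame-perfect outcome: (B, X) with payoffs (7, 9).

7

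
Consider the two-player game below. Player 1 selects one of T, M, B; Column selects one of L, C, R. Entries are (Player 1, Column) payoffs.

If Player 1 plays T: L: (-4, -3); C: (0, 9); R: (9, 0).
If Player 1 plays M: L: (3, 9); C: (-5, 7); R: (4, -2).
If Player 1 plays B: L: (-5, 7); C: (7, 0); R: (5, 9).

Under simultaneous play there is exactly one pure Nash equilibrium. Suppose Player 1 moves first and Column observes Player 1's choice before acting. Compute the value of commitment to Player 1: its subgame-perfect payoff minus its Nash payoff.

Solve by backward induction (Player 1 leads).
- T: Column compares -3, 9, 0 and picks C; Player 1 would get 0.
- M: Column compares 9, 7, -2 and picks L; Player 1 would get 3.
- B: Column compares 7, 0, 9 and picks R; Player 1 would get 5.
Among 0, 3, 5, the best is 5 at B. Subgame-perfect outcome: (B, R) with payoffs (5, 9).
Now find the simultaneous Nash equilibrium.
Player 1's best replies: L→M; C→B; R→T.
Column's best replies: T→C; M→L; B→R.
Only (M, L) has each player best-responding; Nash payoffs (3, 9).
Player 1's commitment gain: 5 − 3 = 2.

2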